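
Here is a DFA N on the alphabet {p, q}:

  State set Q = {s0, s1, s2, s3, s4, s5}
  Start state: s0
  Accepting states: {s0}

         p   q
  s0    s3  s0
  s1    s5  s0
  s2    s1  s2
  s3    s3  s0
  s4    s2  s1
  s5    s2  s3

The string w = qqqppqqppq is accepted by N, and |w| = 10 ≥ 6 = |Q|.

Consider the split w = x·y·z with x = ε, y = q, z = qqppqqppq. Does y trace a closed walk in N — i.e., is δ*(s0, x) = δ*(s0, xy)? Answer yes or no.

yes

Run of N on the first 1 characters of w = q:
  step 0: s0  (start)
  step 1: s0  (read q: s0→s0)

After x (step 0): s0. After xy (step 1): s0.
They match, so y = q drives N around a cycle from s0 back to itself; pumping y any number of times keeps N in s0 before reading z, and xyⁱz ∈ L(N) for every i ≥ 0.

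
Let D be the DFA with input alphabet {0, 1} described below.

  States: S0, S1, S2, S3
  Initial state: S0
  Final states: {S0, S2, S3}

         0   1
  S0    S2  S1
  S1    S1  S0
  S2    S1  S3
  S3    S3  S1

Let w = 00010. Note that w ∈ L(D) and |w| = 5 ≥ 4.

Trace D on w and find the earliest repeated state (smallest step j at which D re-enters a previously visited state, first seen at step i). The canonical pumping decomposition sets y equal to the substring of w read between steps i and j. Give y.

0

Run of D on w = 0 0 0 1 0:
  step 0: S0  (start)
  step 1: S2  (read 0: S0→S2)
  step 2: S1  (read 0: S2→S1)
  step 3: S1  (read 0: S1→S1)   ← first repeat (S1 seen earlier)
  step 4: S0  (read 1: S1→S0)
  step 5: S2  (read 0: S0→S2)

So i = 2, j = 3, giving x = w[0:2] = 00, y = w[2:3] = 0, z = w[3:5] = 10.
Check: |xy| = 3 ≤ 4 and |y| = 1 ≥ 1. Reading y takes D from S1 back to S1, so every xyⁱz is accepted.
With |Q| = 4, pigeonhole forces a state repeat no later than step 4; the substring read between the first and second visits to that state can be pumped.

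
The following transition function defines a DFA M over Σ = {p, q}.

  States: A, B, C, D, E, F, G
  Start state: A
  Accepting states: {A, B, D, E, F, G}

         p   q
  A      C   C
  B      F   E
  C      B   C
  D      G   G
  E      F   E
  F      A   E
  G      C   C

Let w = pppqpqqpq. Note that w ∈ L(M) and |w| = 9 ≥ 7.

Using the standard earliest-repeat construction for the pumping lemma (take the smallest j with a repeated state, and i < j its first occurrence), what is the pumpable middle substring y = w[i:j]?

qp

State sequence: A -p-> C -p-> B -p-> F -q-> E -p-> F -q-> E -q-> E -p-> F -q-> E
First repeat at step 5: F was already visited.

So i = 3, j = 5, giving x = w[0:3] = ppp, y = w[3:5] = qp, z = w[5:9] = qqpq.
Check: |xy| = 5 ≤ 7 and |y| = 2 ≥ 1. Reading y takes M from F back to F, so every xyⁱz is accepted.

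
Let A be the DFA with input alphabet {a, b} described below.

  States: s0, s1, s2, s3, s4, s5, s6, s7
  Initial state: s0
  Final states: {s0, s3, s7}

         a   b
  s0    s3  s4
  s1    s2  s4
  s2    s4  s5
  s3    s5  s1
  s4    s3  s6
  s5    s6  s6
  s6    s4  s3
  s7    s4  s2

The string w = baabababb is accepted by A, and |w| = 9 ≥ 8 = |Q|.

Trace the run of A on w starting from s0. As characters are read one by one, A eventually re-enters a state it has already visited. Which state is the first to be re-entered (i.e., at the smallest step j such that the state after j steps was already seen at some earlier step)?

s4

Run of A on w = b a a b a b a b b:
  step 0: s0  (start)
  step 1: s4  (read b: s0→s4)
  step 2: s3  (read a: s4→s3)
  step 3: s5  (read a: s3→s5)
  step 4: s6  (read b: s5→s6)
  step 5: s4  (read a: s6→s4)   ← first repeat (s4 seen earlier)
  step 6: s6  (read b: s4→s6)
  step 7: s4  (read a: s6→s4)
  step 8: s6  (read b: s4→s6)
  step 9: s3  (read b: s6→s3)

The earliest repeat is at step j = 5: A is in s4, which it already visited at step i = 1.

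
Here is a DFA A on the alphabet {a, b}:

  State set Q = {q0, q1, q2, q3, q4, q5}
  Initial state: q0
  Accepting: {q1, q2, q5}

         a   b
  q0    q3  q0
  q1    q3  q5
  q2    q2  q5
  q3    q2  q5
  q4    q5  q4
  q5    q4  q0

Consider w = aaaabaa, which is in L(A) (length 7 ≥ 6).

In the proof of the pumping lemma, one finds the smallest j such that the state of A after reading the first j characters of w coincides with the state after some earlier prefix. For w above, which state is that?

q2

Run of A on w = a a a a b a a:
  step 0: q0  (start)
  step 1: q3  (read a: q0→q3)
  step 2: q2  (read a: q3→q2)
  step 3: q2  (read a: q2→q2)   ← first repeat (q2 seen earlier)
  step 4: q2  (read a: q2→q2)
  step 5: q5  (read b: q2→q5)
  step 6: q4  (read a: q5→q4)
  step 7: q5  (read a: q4→q5)

The earliest repeat is at step j = 3: A is in q2, which it already visited at step i = 2.
Since A has 6 states, any run of length ≥ 6 visits 6+1 states, so by pigeonhole some state repeats within the first 6 steps — that repeat gives the pumpable loop.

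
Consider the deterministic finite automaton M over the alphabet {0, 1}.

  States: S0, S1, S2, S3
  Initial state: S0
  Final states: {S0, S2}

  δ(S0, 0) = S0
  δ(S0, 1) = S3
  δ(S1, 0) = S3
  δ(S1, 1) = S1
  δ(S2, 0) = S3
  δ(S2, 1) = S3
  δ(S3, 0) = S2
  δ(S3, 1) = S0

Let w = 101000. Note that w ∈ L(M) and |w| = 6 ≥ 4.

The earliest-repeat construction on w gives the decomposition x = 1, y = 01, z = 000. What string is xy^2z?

xy^2z = 1·01·01·000 = 10101000.
Reading y = 01 takes M from S3 back to S3, so after x·y·y the machine is still in S3, and z then leads to the accepting state S2. Hence 10101000 ∈ L(M).

10101000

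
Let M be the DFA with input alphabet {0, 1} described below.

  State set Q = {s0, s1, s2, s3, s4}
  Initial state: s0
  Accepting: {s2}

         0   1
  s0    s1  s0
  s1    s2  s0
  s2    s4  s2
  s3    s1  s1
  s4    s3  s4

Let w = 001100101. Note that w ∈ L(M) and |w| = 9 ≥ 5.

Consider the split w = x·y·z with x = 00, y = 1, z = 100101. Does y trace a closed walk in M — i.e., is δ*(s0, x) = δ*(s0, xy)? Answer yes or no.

Run of M on the first 3 characters of w = 0 0 1:
  step 0: s0  (start)
  step 1: s1  (read 0: s0→s1)
  step 2: s2  (read 0: s1→s2)
  step 3: s2  (read 1: s2→s2)

After x (step 2): s2. After xy (step 3): s2.
They match, so y = 1 drives M around a cycle from s2 back to itself; pumping y any number of times keeps M in s2 before reading z, and xyⁱz ∈ L(M) for every i ≥ 0.

yes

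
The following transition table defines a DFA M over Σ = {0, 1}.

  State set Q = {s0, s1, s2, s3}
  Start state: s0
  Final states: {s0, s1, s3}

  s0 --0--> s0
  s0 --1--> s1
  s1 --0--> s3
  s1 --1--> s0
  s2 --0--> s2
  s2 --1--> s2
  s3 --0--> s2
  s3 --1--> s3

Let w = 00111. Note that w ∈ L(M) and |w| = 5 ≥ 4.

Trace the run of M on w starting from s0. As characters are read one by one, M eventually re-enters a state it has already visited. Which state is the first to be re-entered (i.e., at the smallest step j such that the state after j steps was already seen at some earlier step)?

State sequence: s0 -0-> s0 -0-> s0 -1-> s1 -1-> s0 -1-> s1
First repeat at step 1: s0 was already visited.

The earliest repeat is at step j = 1: M is in s0, which it already visited at step i = 0.

s0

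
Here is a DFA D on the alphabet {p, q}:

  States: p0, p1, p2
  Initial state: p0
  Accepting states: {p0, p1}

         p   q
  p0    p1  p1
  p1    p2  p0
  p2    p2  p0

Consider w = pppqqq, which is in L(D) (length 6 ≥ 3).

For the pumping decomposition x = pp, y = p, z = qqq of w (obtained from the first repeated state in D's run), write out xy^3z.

pppppqqq

xy^3z = pp·p·p·p·qqq = pppppqqq.
Reading y = p takes D from p2 back to p2, so after x·y·y·y the machine is still in p2, and z then leads to the accepting state p0. Hence pppppqqq ∈ L(D).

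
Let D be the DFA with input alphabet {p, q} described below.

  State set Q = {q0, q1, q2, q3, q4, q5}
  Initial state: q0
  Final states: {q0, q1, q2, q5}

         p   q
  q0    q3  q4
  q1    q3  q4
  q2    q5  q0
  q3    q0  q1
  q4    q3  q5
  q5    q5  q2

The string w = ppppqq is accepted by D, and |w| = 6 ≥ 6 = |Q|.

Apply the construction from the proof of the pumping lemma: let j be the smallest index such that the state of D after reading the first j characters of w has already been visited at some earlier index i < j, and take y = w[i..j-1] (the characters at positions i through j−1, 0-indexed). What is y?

pp

Run of D on w = p p p p q q:
  step 0: q0  (start)
  step 1: q3  (read p: q0→q3)
  step 2: q0  (read p: q3→q0)   ← first repeat (q0 seen earlier)
  step 3: q3  (read p: q0→q3)
  step 4: q0  (read p: q3→q0)
  step 5: q4  (read q: q0→q4)
  step 6: q5  (read q: q4→q5)

So i = 0, j = 2, giving x = w[0:0] = ε, y = w[0:2] = pp, z = w[2:6] = ppqq.
Check: |xy| = 2 ≤ 6 and |y| = 2 ≥ 1. Reading y takes D from q0 back to q0, so every xyⁱz is accepted.
Since D has 6 states, any run of length ≥ 6 visits 6+1 states, so by pigeonhole some state repeats within the first 6 steps — that repeat gives the pumpable loop.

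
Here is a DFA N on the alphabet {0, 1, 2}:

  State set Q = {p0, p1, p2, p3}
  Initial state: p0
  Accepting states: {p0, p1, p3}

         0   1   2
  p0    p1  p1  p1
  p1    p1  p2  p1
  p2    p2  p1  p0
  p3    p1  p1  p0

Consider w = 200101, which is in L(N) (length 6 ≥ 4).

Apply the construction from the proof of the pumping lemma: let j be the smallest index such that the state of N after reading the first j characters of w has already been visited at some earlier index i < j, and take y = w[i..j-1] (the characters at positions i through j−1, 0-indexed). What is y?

Run of N on w = 2 0 0 1 0 1:
  step 0: p0  (start)
  step 1: p1  (read 2: p0→p1)
  step 2: p1  (read 0: p1→p1)   ← first repeat (p1 seen earlier)
  step 3: p1  (read 0: p1→p1)
  step 4: p2  (read 1: p1→p2)
  step 5: p2  (read 0: p2→p2)
  step 6: p1  (read 1: p2→p1)

So i = 1, j = 2, giving x = w[0:1] = 2, y = w[1:2] = 0, z = w[2:6] = 0101.
Check: |xy| = 2 ≤ 4 and |y| = 1 ≥ 1. Reading y takes N from p1 back to p1, so every xyⁱz is accepted.
With |Q| = 4, pigeonhole forces a state repeat no later than step 4; the substring read between the first and second visits to that state can be pumped.

0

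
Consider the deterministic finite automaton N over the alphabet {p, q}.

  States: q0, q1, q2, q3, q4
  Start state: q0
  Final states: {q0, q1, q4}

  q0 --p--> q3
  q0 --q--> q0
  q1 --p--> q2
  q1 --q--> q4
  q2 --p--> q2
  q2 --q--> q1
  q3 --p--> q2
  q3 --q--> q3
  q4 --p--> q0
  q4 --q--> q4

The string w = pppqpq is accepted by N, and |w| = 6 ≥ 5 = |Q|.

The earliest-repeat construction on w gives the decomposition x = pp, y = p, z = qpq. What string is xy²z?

ppppqpq

xy^2z = pp·p·p·qpq = ppppqpq.
Reading y = p takes N from q2 back to q2, so after x·y·y the machine is still in q2, and z then leads to the accepting state q1. Hence ppppqpq ∈ L(N).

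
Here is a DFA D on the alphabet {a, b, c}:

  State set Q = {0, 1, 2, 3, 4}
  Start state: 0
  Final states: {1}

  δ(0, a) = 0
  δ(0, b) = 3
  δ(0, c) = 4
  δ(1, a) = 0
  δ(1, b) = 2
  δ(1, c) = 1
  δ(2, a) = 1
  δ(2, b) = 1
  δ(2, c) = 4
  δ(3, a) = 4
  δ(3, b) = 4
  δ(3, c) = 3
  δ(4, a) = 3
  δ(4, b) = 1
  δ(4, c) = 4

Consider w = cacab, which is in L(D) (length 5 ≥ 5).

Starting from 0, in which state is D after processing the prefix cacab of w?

1

State sequence: 0 -c-> 4 -a-> 3 -c-> 3 -a-> 4 -b-> 1

After reading 5 characters, D is in state 1.
(This kind of state-tracing is the core of the pumping-lemma construction: with 5 states, pigeonhole forces a repeat within the first 5 steps.)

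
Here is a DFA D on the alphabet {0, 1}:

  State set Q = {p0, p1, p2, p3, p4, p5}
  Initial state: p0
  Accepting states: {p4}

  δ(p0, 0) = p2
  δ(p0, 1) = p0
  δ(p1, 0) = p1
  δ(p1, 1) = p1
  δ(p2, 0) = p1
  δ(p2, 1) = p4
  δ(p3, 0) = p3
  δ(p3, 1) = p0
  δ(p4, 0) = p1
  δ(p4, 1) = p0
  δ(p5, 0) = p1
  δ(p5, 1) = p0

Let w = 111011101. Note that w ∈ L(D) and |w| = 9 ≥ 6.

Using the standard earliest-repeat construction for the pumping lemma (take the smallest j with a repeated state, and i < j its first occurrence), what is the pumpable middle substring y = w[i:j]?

1

State sequence: p0 -1-> p0 -1-> p0 -1-> p0 -0-> p2 -1-> p4 -1-> p0 -1-> p0 -0-> p2 -1-> p4
First repeat at step 1: p0 was already visited.

So i = 0, j = 1, giving x = w[0:0] = ε, y = w[0:1] = 1, z = w[1:9] = 11011101.
Check: |xy| = 1 ≤ 6 and |y| = 1 ≥ 1. Reading y takes D from p0 back to p0, so every xyⁱz is accepted.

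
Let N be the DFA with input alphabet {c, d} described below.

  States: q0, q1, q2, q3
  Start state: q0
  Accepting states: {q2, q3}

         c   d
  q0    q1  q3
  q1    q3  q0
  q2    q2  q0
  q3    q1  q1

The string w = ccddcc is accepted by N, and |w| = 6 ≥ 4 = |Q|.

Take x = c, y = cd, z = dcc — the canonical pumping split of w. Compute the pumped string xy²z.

ccdcddcc

xy^2z = c·cd·cd·dcc = ccdcddcc.
Reading y = cd takes N from q1 back to q1, so after x·y·y the machine is still in q1, and z then leads to the accepting state q3. Hence ccdcddcc ∈ L(N).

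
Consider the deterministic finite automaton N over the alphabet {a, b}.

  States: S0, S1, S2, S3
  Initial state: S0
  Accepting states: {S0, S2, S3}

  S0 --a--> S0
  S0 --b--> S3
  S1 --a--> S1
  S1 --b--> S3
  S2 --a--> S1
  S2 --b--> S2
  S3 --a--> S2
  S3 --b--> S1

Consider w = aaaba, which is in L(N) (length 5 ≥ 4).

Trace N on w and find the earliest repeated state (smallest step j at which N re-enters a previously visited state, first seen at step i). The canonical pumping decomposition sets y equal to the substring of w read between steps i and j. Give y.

Run of N on w = a a a b a:
  step 0: S0  (start)
  step 1: S0  (read a: S0→S0)   ← first repeat (S0 seen earlier)
  step 2: S0  (read a: S0→S0)
  step 3: S0  (read a: S0→S0)
  step 4: S3  (read b: S0→S3)
  step 5: S2  (read a: S3→S2)

So i = 0, j = 1, giving x = w[0:0] = ε, y = w[0:1] = a, z = w[1:5] = aaba.
Check: |xy| = 1 ≤ 4 and |y| = 1 ≥ 1. Reading y takes N from S0 back to S0, so every xyⁱz is accepted.
Since N has 4 states, any run of length ≥ 4 visits 4+1 states, so by pigeonhole some state repeats within the first 4 steps — that repeat gives the pumpable loop.

a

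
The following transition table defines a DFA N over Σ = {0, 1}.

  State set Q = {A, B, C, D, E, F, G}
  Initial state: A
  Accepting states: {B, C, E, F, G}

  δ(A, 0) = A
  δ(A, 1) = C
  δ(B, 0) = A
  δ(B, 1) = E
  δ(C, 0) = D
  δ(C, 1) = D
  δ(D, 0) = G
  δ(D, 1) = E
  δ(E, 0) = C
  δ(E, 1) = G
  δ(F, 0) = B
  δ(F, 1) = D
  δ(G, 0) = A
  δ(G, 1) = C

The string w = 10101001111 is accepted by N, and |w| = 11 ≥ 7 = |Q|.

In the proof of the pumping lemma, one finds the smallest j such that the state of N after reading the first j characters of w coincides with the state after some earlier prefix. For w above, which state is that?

State sequence: A -1-> C -0-> D -1-> E -0-> C -1-> D -0-> G -0-> A -1-> C -1-> D -1-> E -1-> G
First repeat at step 4: C was already visited.

The earliest repeat is at step j = 4: N is in C, which it already visited at step i = 1.
The DFA has 7 states, so the proof of the pumping lemma guarantees a repeated state among the first 7+1 visited; the segment between the two visits is the pumpable y.

C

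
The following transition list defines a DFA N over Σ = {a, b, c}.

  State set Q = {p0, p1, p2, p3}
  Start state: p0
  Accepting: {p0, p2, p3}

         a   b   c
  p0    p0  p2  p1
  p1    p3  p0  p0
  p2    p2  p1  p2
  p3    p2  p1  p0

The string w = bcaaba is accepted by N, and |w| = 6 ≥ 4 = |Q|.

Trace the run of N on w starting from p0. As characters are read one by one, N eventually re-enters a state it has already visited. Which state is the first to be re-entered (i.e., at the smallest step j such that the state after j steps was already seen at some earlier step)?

p2

State sequence: p0 -b-> p2 -c-> p2 -a-> p2 -a-> p2 -b-> p1 -a-> p3
First repeat at step 2: p2 was already visited.

The earliest repeat is at step j = 2: N is in p2, which it already visited at step i = 1.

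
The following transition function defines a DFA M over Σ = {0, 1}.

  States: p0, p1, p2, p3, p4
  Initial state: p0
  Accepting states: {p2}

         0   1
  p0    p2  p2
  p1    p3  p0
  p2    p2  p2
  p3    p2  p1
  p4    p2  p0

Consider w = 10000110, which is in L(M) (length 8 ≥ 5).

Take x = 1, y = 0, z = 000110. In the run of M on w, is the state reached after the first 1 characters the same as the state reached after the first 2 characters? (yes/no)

yes

State sequence: p0 -1-> p2 -0-> p2

After x (step 1): p2. After xy (step 2): p2.
They match, so y = 0 drives M around a cycle from p2 back to itself; pumping y any number of times keeps M in p2 before reading z, and xyⁱz ∈ L(M) for every i ≥ 0.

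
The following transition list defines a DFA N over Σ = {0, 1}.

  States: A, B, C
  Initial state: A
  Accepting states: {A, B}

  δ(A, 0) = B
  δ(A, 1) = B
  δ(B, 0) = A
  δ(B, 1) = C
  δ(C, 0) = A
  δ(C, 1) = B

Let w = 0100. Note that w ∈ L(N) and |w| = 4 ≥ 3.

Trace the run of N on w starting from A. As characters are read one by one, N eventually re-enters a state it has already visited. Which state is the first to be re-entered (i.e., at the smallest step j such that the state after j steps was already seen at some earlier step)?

State sequence: A -0-> B -1-> C -0-> A -0-> B
First repeat at step 3: A was already visited.

The earliest repeat is at step j = 3: N is in A, which it already visited at step i = 0.

A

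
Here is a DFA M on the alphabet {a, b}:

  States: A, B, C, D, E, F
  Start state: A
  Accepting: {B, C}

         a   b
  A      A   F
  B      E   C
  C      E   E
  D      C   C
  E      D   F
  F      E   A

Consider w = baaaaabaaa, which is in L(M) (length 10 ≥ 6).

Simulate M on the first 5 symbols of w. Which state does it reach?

State sequence: A -b-> F -a-> E -a-> D -a-> C -a-> E

After reading 5 characters, M is in state E.

E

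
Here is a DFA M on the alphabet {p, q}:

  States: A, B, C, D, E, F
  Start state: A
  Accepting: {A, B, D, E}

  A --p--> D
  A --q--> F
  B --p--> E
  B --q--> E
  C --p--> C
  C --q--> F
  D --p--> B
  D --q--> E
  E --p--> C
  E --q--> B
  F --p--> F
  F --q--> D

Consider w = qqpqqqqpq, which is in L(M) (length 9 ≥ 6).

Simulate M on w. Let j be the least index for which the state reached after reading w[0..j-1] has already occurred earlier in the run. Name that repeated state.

B

State sequence: A -q-> F -q-> D -p-> B -q-> E -q-> B -q-> E -q-> B -p-> E -q-> B
First repeat at step 5: B was already visited.

The earliest repeat is at step j = 5: M is in B, which it already visited at step i = 3.
The DFA has 6 states, so the proof of the pumping lemma guarantees a repeated state among the first 6+1 visited; the segment between the two visits is the pumpable y.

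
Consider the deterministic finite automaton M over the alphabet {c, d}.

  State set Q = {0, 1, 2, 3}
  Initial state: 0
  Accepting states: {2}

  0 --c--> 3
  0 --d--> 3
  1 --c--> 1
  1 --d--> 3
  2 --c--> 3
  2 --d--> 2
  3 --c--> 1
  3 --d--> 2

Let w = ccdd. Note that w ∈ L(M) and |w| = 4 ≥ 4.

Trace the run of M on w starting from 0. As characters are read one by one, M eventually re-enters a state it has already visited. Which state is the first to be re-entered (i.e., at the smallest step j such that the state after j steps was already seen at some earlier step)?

3

Run of M on w = c c d d:
  step 0: 0  (start)
  step 1: 3  (read c: 0→3)
  step 2: 1  (read c: 3→1)
  step 3: 3  (read d: 1→3)   ← first repeat (3 seen earlier)
  step 4: 2  (read d: 3→2)

The earliest repeat is at step j = 3: M is in 3, which it already visited at step i = 1.
Since M has 4 states, any run of length ≥ 4 visits 4+1 states, so by pigeonhole some state repeats within the first 4 steps — that repeat gives the pumpable loop.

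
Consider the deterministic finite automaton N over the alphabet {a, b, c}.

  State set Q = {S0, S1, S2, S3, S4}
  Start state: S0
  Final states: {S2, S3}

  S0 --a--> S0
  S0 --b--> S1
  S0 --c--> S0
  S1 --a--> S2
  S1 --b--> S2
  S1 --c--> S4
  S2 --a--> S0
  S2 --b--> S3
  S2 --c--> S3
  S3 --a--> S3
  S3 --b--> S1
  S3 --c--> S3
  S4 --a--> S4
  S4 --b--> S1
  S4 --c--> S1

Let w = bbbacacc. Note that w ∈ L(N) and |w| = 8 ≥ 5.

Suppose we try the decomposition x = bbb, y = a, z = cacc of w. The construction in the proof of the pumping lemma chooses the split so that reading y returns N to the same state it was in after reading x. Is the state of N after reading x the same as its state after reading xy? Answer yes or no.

yes

Run of N on the first 4 characters of w = b b b a:
  step 0: S0  (start)
  step 1: S1  (read b: S0→S1)
  step 2: S2  (read b: S1→S2)
  step 3: S3  (read b: S2→S3)
  step 4: S3  (read a: S3→S3)

After x (step 3): S3. After xy (step 4): S3.
They match, so y = a drives N around a cycle from S3 back to itself; pumping y any number of times keeps N in S3 before reading z, and xyⁱz ∈ L(N) for every i ≥ 0.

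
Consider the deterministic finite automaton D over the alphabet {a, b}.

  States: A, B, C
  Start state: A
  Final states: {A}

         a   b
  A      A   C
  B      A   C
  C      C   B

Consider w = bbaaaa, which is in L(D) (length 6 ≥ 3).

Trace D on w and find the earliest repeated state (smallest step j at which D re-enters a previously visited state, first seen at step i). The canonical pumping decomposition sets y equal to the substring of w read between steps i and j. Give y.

State sequence: A -b-> C -b-> B -a-> A -a-> A -a-> A -a-> A
First repeat at step 3: A was already visited.

So i = 0, j = 3, giving x = w[0:0] = ε, y = w[0:3] = bba, z = w[3:6] = aaa.
Check: |xy| = 3 ≤ 3 and |y| = 3 ≥ 1. Reading y takes D from A back to A, so every xyⁱz is accepted.
Since D has 3 states, any run of length ≥ 3 visits 3+1 states, so by pigeonhole some state repeats within the first 3 steps — that repeat gives the pumpable loop.

bba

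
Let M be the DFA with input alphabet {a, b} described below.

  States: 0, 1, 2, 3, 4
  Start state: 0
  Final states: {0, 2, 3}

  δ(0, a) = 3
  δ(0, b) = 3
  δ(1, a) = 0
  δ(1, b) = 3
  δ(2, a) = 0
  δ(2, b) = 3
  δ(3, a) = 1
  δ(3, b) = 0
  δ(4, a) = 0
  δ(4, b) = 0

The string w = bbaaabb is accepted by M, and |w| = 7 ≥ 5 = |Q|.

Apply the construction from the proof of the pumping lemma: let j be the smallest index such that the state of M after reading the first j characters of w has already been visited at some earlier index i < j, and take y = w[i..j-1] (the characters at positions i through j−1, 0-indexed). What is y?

bb

State sequence: 0 -b-> 3 -b-> 0 -a-> 3 -a-> 1 -a-> 0 -b-> 3 -b-> 0
First repeat at step 2: 0 was already visited.

So i = 0, j = 2, giving x = w[0:0] = ε, y = w[0:2] = bb, z = w[2:7] = aaabb.
Check: |xy| = 2 ≤ 5 and |y| = 2 ≥ 1. Reading y takes M from 0 back to 0, so every xyⁱz is accepted.
With |Q| = 5, pigeonhole forces a state repeat no later than step 5; the substring read between the first and second visits to that state can be pumped.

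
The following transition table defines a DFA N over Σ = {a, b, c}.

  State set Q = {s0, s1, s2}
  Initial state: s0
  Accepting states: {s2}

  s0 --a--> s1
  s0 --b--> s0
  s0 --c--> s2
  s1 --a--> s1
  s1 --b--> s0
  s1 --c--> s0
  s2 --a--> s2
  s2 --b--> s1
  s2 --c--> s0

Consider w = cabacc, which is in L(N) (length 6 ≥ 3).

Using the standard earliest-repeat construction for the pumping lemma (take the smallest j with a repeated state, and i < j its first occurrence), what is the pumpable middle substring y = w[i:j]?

Run of N on w = c a b a c c:
  step 0: s0  (start)
  step 1: s2  (read c: s0→s2)
  step 2: s2  (read a: s2→s2)   ← first repeat (s2 seen earlier)
  step 3: s1  (read b: s2→s1)
  step 4: s1  (read a: s1→s1)
  step 5: s0  (read c: s1→s0)
  step 6: s2  (read c: s0→s2)

So i = 1, j = 2, giving x = w[0:1] = c, y = w[1:2] = a, z = w[2:6] = bacc.
Check: |xy| = 2 ≤ 3 and |y| = 1 ≥ 1. Reading y takes N from s2 back to s2, so every xyⁱz is accepted.
Since N has 3 states, any run of length ≥ 3 visits 3+1 states, so by pigeonhole some state repeats within the first 3 steps — that repeat gives the pumpable loop.

a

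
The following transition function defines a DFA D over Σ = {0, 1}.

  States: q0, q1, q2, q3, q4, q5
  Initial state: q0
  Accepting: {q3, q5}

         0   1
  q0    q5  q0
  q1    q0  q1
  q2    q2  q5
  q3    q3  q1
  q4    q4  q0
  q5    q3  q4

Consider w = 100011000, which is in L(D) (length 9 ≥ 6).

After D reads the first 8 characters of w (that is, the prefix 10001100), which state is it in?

Run of D on the first 8 characters of w = 1 0 0 0 1 1 0 0:
  step 0: q0  (start)
  step 1: q0  (read 1: q0→q0)
  step 2: q5  (read 0: q0→q5)
  step 3: q3  (read 0: q5→q3)
  step 4: q3  (read 0: q3→q3)
  step 5: q1  (read 1: q3→q1)
  step 6: q1  (read 1: q1→q1)
  step 7: q0  (read 0: q1→q0)
  step 8: q5  (read 0: q0→q5)

After reading 8 characters, D is in state q5.
(This kind of state-tracing is the core of the pumping-lemma construction: with 6 states, pigeonhole forces a repeat within the first 6 steps.)

q5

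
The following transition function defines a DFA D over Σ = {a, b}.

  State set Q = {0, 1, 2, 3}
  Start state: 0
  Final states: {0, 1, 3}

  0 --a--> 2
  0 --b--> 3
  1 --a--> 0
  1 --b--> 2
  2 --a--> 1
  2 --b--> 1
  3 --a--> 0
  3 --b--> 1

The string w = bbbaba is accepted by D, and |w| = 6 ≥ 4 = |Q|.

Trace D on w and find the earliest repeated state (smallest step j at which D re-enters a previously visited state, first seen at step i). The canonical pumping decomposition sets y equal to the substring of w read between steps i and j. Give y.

Run of D on w = b b b a b a:
  step 0: 0  (start)
  step 1: 3  (read b: 0→3)
  step 2: 1  (read b: 3→1)
  step 3: 2  (read b: 1→2)
  step 4: 1  (read a: 2→1)   ← first repeat (1 seen earlier)
  step 5: 2  (read b: 1→2)
  step 6: 1  (read a: 2→1)

So i = 2, j = 4, giving x = w[0:2] = bb, y = w[2:4] = ba, z = w[4:6] = ba.
Check: |xy| = 4 ≤ 4 and |y| = 2 ≥ 1. Reading y takes D from 1 back to 1, so every xyⁱz is accepted.
The DFA has 4 states, so the proof of the pumping lemma guarantees a repeated state among the first 4+1 visited; the segment between the two visits is the pumpable y.

ba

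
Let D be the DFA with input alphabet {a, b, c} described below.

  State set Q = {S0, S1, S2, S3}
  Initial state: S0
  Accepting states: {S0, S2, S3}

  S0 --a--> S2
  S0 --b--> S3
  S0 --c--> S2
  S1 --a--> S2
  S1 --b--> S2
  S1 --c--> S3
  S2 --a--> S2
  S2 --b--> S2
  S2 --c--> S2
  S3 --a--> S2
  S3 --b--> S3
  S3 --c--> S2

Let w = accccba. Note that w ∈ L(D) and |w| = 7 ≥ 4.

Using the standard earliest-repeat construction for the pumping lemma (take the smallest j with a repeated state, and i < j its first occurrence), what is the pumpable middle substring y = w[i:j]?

Run of D on w = a c c c c b a:
  step 0: S0  (start)
  step 1: S2  (read a: S0→S2)
  step 2: S2  (read c: S2→S2)   ← first repeat (S2 seen earlier)
  step 3: S2  (read c: S2→S2)
  step 4: S2  (read c: S2→S2)
  step 5: S2  (read c: S2→S2)
  step 6: S2  (read b: S2→S2)
  step 7: S2  (read a: S2→S2)

So i = 1, j = 2, giving x = w[0:1] = a, y = w[1:2] = c, z = w[2:7] = cccba.
Check: |xy| = 2 ≤ 4 and |y| = 1 ≥ 1. Reading y takes D from S2 back to S2, so every xyⁱz is accepted.

c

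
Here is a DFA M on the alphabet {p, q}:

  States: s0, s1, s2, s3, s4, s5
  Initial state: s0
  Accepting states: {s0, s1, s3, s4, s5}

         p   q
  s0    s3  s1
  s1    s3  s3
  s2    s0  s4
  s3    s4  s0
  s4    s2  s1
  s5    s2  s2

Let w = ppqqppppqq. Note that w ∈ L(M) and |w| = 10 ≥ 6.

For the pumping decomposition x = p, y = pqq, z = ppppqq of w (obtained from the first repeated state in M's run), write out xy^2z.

ppqqpqqppppqq

xy^2z = p·pqq·pqq·ppppqq = ppqqpqqppppqq.
Reading y = pqq takes M from s3 back to s3, so after x·y·y the machine is still in s3, and z then leads to the accepting state s1. Hence ppqqpqqppppqq ∈ L(M).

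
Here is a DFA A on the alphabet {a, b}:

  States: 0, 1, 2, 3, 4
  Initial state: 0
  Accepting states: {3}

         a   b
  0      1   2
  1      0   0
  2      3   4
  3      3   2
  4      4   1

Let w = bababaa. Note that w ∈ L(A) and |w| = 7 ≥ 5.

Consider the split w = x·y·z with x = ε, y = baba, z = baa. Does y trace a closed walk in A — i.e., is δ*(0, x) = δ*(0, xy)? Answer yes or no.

no

State sequence: 0 -b-> 2 -a-> 3 -b-> 2 -a-> 3

After x (step 0): 0. After xy (step 4): 3.
They differ (0 ≠ 3), so y is not a cycle from the state after x; this split is not the one the pumping-lemma construction produces, and pumping y need not keep the string in L(A).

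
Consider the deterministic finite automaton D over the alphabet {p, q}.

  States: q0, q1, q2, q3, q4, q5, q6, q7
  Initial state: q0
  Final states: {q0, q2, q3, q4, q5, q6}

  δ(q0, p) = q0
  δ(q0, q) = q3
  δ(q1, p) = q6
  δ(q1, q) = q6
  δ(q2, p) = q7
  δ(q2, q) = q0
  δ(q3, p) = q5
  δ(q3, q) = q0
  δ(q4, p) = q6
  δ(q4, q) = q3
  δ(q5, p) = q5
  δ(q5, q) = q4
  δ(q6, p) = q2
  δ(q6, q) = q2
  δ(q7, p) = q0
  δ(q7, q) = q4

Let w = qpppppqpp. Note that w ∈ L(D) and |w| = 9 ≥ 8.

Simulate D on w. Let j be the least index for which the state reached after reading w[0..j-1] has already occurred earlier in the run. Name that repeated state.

Run of D on w = q p p p p p q p p:
  step 0: q0  (start)
  step 1: q3  (read q: q0→q3)
  step 2: q5  (read p: q3→q5)
  step 3: q5  (read p: q5→q5)   ← first repeat (q5 seen earlier)
  step 4: q5  (read p: q5→q5)
  step 5: q5  (read p: q5→q5)
  step 6: q5  (read p: q5→q5)
  step 7: q4  (read q: q5→q4)
  step 8: q6  (read p: q4→q6)
  step 9: q2  (read p: q6→q2)

The earliest repeat is at step j = 3: D is in q5, which it already visited at step i = 2.

q5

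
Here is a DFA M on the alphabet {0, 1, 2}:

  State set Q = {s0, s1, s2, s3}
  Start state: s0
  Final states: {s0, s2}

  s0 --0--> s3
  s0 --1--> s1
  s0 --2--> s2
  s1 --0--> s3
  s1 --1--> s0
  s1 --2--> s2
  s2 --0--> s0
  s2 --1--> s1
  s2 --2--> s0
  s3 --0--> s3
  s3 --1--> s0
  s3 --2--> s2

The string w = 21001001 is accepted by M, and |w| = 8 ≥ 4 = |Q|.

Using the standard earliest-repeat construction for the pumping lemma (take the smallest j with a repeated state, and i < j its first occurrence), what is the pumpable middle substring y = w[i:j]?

0

Run of M on w = 2 1 0 0 1 0 0 1:
  step 0: s0  (start)
  step 1: s2  (read 2: s0→s2)
  step 2: s1  (read 1: s2→s1)
  step 3: s3  (read 0: s1→s3)
  step 4: s3  (read 0: s3→s3)   ← first repeat (s3 seen earlier)
  step 5: s0  (read 1: s3→s0)
  step 6: s3  (read 0: s0→s3)
  step 7: s3  (read 0: s3→s3)
  step 8: s0  (read 1: s3→s0)

So i = 3, j = 4, giving x = w[0:3] = 210, y = w[3:4] = 0, z = w[4:8] = 1001.
Check: |xy| = 4 ≤ 4 and |y| = 1 ≥ 1. Reading y takes M from s3 back to s3, so every xyⁱz is accepted.
The DFA has 4 states, so the proof of the pumping lemma guarantees a repeated state among the first 4+1 visited; the segment between the two visits is the pumpable y.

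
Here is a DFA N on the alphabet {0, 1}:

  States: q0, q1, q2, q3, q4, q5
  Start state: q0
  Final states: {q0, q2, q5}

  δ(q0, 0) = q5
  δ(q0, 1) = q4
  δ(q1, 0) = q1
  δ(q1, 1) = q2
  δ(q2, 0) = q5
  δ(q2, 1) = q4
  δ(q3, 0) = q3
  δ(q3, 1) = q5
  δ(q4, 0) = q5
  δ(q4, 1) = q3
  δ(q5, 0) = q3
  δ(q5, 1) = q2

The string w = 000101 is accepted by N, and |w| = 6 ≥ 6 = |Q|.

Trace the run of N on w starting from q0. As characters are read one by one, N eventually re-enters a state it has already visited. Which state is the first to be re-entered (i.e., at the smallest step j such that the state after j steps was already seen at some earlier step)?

State sequence: q0 -0-> q5 -0-> q3 -0-> q3 -1-> q5 -0-> q3 -1-> q5
First repeat at step 3: q3 was already visited.

The earliest repeat is at step j = 3: N is in q3, which it already visited at step i = 2.
Since N has 6 states, any run of length ≥ 6 visits 6+1 states, so by pigeonhole some state repeats within the first 6 steps — that repeat gives the pumpable loop.

q3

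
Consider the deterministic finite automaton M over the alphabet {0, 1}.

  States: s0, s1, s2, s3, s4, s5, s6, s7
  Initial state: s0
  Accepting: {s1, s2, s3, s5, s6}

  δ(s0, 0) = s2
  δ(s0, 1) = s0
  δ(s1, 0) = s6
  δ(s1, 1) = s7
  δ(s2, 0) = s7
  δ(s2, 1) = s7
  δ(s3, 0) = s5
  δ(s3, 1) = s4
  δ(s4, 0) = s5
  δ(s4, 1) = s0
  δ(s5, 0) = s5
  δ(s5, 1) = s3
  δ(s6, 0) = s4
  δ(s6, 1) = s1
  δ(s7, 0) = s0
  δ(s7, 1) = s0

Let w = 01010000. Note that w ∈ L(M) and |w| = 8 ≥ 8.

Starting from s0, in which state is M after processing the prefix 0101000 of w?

State sequence: s0 -0-> s2 -1-> s7 -0-> s0 -1-> s0 -0-> s2 -0-> s7 -0-> s0

After reading 7 characters, M is in state s0.

s0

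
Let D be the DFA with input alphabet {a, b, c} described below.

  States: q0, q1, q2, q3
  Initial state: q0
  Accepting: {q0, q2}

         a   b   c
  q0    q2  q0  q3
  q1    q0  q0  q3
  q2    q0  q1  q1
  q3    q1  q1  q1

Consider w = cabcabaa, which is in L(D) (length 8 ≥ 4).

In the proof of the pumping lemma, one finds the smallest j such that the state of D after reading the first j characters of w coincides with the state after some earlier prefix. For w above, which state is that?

Run of D on w = c a b c a b a a:
  step 0: q0  (start)
  step 1: q3  (read c: q0→q3)
  step 2: q1  (read a: q3→q1)
  step 3: q0  (read b: q1→q0)   ← first repeat (q0 seen earlier)
  step 4: q3  (read c: q0→q3)
  step 5: q1  (read a: q3→q1)
  step 6: q0  (read b: q1→q0)
  step 7: q2  (read a: q0→q2)
  step 8: q0  (read a: q2→q0)

The earliest repeat is at step j = 3: D is in q0, which it already visited at step i = 0.
The DFA has 4 states, so the proof of the pumping lemma guarantees a repeated state among the first 4+1 visited; the segment between the two visits is the pumpable y.

q0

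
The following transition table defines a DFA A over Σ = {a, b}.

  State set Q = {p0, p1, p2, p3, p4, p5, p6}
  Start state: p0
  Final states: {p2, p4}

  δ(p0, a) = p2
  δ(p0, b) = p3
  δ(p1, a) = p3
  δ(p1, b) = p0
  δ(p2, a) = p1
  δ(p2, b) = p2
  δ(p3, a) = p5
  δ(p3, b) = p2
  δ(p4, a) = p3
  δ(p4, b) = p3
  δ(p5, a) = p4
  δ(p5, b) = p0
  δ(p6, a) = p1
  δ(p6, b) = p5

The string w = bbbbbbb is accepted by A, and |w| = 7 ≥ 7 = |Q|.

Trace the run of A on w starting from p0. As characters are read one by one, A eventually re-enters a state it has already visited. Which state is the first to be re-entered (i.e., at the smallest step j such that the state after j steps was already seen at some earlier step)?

p2

State sequence: p0 -b-> p3 -b-> p2 -b-> p2 -b-> p2 -b-> p2 -b-> p2 -b-> p2
First repeat at step 3: p2 was already visited.

The earliest repeat is at step j = 3: A is in p2, which it already visited at step i = 2.
The DFA has 7 states, so the proof of the pumping lemma guarantees a repeated state among the first 7+1 visited; the segment between the two visits is the pumpable y.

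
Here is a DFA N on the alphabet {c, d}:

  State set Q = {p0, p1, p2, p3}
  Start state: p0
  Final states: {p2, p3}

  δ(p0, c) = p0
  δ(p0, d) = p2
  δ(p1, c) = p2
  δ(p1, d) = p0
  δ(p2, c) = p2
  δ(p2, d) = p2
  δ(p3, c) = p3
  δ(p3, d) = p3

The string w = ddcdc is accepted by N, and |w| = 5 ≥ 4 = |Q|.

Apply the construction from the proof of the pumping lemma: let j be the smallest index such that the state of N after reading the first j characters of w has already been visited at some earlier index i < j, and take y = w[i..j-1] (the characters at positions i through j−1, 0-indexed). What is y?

Run of N on w = d d c d c:
  step 0: p0  (start)
  step 1: p2  (read d: p0→p2)
  step 2: p2  (read d: p2→p2)   ← first repeat (p2 seen earlier)
  step 3: p2  (read c: p2→p2)
  step 4: p2  (read d: p2→p2)
  step 5: p2  (read c: p2→p2)

So i = 1, j = 2, giving x = w[0:1] = d, y = w[1:2] = d, z = w[2:5] = cdc.
Check: |xy| = 2 ≤ 4 and |y| = 1 ≥ 1. Reading y takes N from p2 back to p2, so every xyⁱz is accepted.
The DFA has 4 states, so the proof of the pumping lemma guarantees a repeated state among the first 4+1 visited; the segment between the two visits is the pumpable y.

d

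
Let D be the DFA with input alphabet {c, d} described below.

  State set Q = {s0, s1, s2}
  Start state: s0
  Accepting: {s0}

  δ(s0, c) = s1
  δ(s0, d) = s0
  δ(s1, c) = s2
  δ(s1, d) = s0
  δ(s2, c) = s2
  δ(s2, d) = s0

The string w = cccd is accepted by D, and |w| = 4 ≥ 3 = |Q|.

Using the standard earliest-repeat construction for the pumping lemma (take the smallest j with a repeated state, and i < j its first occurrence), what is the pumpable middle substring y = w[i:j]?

c

Run of D on w = c c c d:
  step 0: s0  (start)
  step 1: s1  (read c: s0→s1)
  step 2: s2  (read c: s1→s2)
  step 3: s2  (read c: s2→s2)   ← first repeat (s2 seen earlier)
  step 4: s0  (read d: s2→s0)

So i = 2, j = 3, giving x = w[0:2] = cc, y = w[2:3] = c, z = w[3:4] = d.
Check: |xy| = 3 ≤ 3 and |y| = 1 ≥ 1. Reading y takes D from s2 back to s2, so every xyⁱz is accepted.
The DFA has 3 states, so the proof of the pumping lemma guarantees a repeated state among the first 3+1 visited; the segment between the two visits is the pumpable y.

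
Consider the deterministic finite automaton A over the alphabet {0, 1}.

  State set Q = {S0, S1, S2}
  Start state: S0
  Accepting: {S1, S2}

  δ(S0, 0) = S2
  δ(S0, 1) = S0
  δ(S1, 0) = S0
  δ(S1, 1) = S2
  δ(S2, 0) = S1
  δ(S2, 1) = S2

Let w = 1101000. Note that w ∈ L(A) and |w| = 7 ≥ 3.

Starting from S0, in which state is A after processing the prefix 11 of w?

Run of A on the first 2 characters of w = 1 1:
  step 0: S0  (start)
  step 1: S0  (read 1: S0→S0)
  step 2: S0  (read 1: S0→S0)

After reading 2 characters, A is in state S0.

S0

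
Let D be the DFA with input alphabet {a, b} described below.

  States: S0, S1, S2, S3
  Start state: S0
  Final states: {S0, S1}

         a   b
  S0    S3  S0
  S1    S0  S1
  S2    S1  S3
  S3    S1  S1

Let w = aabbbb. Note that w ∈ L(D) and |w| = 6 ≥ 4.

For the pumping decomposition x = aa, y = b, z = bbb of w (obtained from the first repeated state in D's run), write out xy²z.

aabbbbb

xy^2z = aa·b·b·bbb = aabbbbb.
Reading y = b takes D from S1 back to S1, so after x·y·y the machine is still in S1, and z then leads to the accepting state S1. Hence aabbbbb ∈ L(D).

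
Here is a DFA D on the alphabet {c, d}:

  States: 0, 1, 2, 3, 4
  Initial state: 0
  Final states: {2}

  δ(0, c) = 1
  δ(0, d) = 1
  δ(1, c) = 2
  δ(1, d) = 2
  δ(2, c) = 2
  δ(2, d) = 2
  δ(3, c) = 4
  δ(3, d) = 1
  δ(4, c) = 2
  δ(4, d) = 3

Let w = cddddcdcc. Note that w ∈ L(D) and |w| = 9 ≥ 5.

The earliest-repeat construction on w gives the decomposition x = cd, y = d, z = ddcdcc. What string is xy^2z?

cdddddcdcc

xy^2z = cd·d·d·ddcdcc = cdddddcdcc.
Reading y = d takes D from 2 back to 2, so after x·y·y the machine is still in 2, and z then leads to the accepting state 2. Hence cdddddcdcc ∈ L(D).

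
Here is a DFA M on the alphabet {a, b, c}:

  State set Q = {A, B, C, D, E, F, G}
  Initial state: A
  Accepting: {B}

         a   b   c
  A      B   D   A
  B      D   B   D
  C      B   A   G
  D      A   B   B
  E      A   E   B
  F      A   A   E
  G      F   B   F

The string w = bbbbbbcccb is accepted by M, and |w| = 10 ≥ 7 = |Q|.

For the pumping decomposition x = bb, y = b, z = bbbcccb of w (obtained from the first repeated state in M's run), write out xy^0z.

xy⁰z = xz = bb·bbbcccb = bbbbbcccb.
Reading y = b takes M from B back to B, so after x the machine is still in B, and z then leads to the accepting state B. Hence bbbbbcccb ∈ L(M).

bbbbbcccb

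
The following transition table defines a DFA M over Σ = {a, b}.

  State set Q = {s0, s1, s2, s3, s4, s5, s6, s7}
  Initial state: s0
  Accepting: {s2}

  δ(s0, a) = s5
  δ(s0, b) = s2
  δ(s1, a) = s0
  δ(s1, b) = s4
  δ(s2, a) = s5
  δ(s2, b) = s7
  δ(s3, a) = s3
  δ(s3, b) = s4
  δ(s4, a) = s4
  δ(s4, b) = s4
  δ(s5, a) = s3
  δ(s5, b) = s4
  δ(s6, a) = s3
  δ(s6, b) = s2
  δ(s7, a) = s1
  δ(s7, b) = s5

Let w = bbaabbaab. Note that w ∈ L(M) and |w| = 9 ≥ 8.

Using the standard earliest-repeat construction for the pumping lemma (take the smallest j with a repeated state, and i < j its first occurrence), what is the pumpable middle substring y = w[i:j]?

bbaa

State sequence: s0 -b-> s2 -b-> s7 -a-> s1 -a-> s0 -b-> s2 -b-> s7 -a-> s1 -a-> s0 -b-> s2
First repeat at step 4: s0 was already visited.

So i = 0, j = 4, giving x = w[0:0] = ε, y = w[0:4] = bbaa, z = w[4:9] = bbaab.
Check: |xy| = 4 ≤ 8 and |y| = 4 ≥ 1. Reading y takes M from s0 back to s0, so every xyⁱz is accepted.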